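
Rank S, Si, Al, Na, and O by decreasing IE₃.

Na, O, S, Si, Al

After 2 electrons have been removed, what remains? S²⁺ still has 4 valence electrons; Si²⁺ still has 2 valence electrons; Al²⁺ still has 1 valence electron; Na²⁺ is already 1 electron into the core; O²⁺ still has 4 valence electrons.
Breaking into a closed-shell core is much more expensive than removing a leftover valence electron — Na has the largest IE_3 here.
Valence configurations: S²⁺ [Ne]3s²3p², Si²⁺ [Ne]3s², Al²⁺ [Ne]3s¹, O²⁺ [He]2s²2p².
Tabulated IE_3 (kJ/mol): S 3357, Si 3232, Al 2745, Na 6910, O 5300.
Hence IE_3: Al < Si < S < O < Na.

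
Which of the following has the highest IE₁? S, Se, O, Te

O

O is in period 2, group 16; S is in period 3, group 16; Se is in period 4, group 16; Te is in period 5, group 16.
Across a period the outer electron is held more tightly (higher IE₁); down a group it sits in a higher shell, more shielded, and comes off more easily.
All are in group 16, so first ionization energy increases up the group.
The highest IE₁ among these belongs to O.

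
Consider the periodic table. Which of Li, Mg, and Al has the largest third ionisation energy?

Consider each +2 ion: Li²⁺ is already 1 electron into the core; Mg²⁺ is the bare [Ne] core; Al²⁺ still has 1 valence electron.
Breaking into a closed-shell core is much more expensive than removing a leftover valence electron — Mg and Li have the largest IE_3 here.
The numbers (kJ/mol): Li 11815, Mg 7733, Al 2745.
Overall IE_3 order: Al < Mg < Li.

Li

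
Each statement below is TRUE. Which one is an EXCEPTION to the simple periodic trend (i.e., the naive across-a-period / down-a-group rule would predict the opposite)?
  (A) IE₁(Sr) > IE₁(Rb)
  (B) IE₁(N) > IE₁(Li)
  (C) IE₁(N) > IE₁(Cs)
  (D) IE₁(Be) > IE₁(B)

The general trend: first ionization energy increases across a period and decreases down a group.
(A) Sr (period 5, group 2) vs Rb (period 5, group 1): the stated order agrees with the simple trend.
(B) N (period 2, group 15) vs Li (period 2, group 1): the stated order agrees with the simple trend.
(C) N (period 2, group 15) vs Cs (period 6, group 1): the stated order agrees with the simple trend.
(D) Be (period 2, group 2) vs B (period 2, group 13): the stated order contradicts the simple trend.
The exception is (D): removing B's lone 2p electron is easier than breaking Be's filled 2s².

(D)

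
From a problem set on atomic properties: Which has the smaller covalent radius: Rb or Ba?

Ba

Moving right in a period, electrons are added to the same shell under a stronger nuclear pull, so atoms get smaller; moving down, a new shell is opened and atoms get larger.
A diagonal step moves right (one effect) and down (the opposite effect) at once.
Rb > Ba: the two effects oppose for this pair; the across-period effect wins (210 vs 196 pm).
Tabulated atomic radius (pm): Rb 210, Ba 196.
So Ba has the smaller covalent radius (Ba < Rb).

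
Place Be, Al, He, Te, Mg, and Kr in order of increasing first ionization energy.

He is in period 1, group 18; Be is in period 2, group 2; Mg is in period 3, group 2; Al is in period 3, group 13; Kr is in period 4, group 18; Te is in period 5, group 16.
Across a period the outer electron is held more tightly (higher IE₁); down a group it sits in a higher shell, more shielded, and comes off more easily.
Here both period and group differ, so the two effects have to be weighed against each other.
Mg > Al: this pair runs against the simple trend — see the exception note.
Te > Mg: the two effects oppose for this pair; the across-period effect wins (869 vs 738 kJ/mol).
Be > Te: the two effects oppose for this pair; the down-group effect wins (900 vs 869 kJ/mol).
Kr > Be: period and group pull opposite ways; the across-period shift dominates (1351 vs 900 kJ/mol).
He > Kr: He sits above Kr in group 18, so the down-group effect alone puts He higher.
Note the exception: Mg has a higher first ionization energy than Al, contrary to the simple trend — Al's single 3p electron is easier to remove than one from Mg's filled 3s².
Tabulated first ionization energy (kJ/mol): He 2372, Be 900, Mg 738, Al 578, Kr 1351, Te 869.
So from lowest to highest: Al < Mg < Te < Be < Kr < He.

Al < Mg < Te < Be < Kr < He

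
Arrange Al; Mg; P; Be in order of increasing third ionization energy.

The third ionization energy removes an electron from the +2 ion. For each element: Al²⁺ still has 1 valence electron; Mg²⁺ is the bare [Ne] core; P²⁺ still has 3 valence electrons; Be²⁺ is the bare [He] core.
Breaking into a closed-shell core is much more expensive than removing a leftover valence electron — Mg and Be have the largest IE_3 here.
Valence configurations: Al²⁺ [Ne]3s¹, P²⁺ [Ne]3s²3p¹.
Approximate IE_3 values (kJ/mol): Al 2745, Mg 7733, P 2914, Be 14849.
Hence IE_3: Al < P < Mg < Be.

Al < P < Mg < Be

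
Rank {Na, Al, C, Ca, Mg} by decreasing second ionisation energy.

Na > C > Al > Mg > Ca

The second ionization energy removes an electron from the +1 ion. For each element: Na⁺ is the bare [Ne] core; Al⁺ still has 2 valence electrons; C⁺ still has 3 valence electrons; Ca⁺ still has 1 valence electron; Mg⁺ still has 1 valence electron.
Core electrons are held far more tightly than valence electrons, so Na tops the IE_2 order.
Valence configurations: Al⁺ [Ne]3s², C⁺ [He]2s²2p¹, Ca⁺ [Ar]4s¹, Mg⁺ [Ne]3s¹.
Approximate IE_2 values (kJ/mol): Na 4562, Al 1817, C 2353, Ca 1145, Mg 1451.
Putting it together, IE_2: Ca < Mg < Al < C < Na.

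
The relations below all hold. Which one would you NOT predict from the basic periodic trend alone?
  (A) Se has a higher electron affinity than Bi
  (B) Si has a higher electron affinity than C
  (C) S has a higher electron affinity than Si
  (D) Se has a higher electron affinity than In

The general trend: electron affinity increases across a period and decreases down a group.
(A) Se (period 4, group 16) vs Bi (period 6, group 15): the stated order agrees with the simple trend.
(B) Si (period 3, group 14) vs C (period 2, group 14): the stated order contradicts the simple trend.
(C) S (period 3, group 16) vs Si (period 3, group 14): the stated order agrees with the simple trend.
(D) Se (period 4, group 16) vs In (period 5, group 13): the stated order agrees with the simple trend.
The exception is (B): Si's larger, more diffuse 3p orbitals accept an added electron slightly more readily than C's compact 2p.

(B)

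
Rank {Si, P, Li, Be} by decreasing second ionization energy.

IE_2 is the cost of taking one more electron from the +1 cation: Si⁺ still has 3 valence electrons; P⁺ still has 4 valence electrons; Li⁺ is the bare [He] core; Be⁺ still has 1 valence electron.
Breaking into a closed-shell core is much more expensive than removing a leftover valence electron — Li has the largest IE_2 here.
Valence configurations: Si⁺ [Ne]3s²3p¹, P⁺ [Ne]3s²3p², Be⁺ [He]2s¹.
The numbers (kJ/mol): Si 1577, P 1907, Li 7298, Be 1757.
Hence IE_2: Si < Be < P < Li.

Li > P > Be > Si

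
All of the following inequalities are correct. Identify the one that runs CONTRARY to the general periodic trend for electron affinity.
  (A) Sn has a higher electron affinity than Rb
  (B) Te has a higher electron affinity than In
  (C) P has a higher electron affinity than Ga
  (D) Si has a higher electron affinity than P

(D)

The general trend: electron affinity increases across a period and decreases down a group.
(A) Sn (period 5, group 14) vs Rb (period 5, group 1): the stated order agrees with the simple trend.
(B) Te (period 5, group 16) vs In (period 5, group 13): the stated order agrees with the simple trend.
(C) P (period 3, group 15) vs Ga (period 4, group 13): the stated order agrees with the simple trend.
(D) Si (period 3, group 14) vs P (period 3, group 15): the stated order contradicts the simple trend.
The exception is (D): adding an electron to P's half-filled 3p³ is unfavourable, so Si (3p²) has the more exothermic EA.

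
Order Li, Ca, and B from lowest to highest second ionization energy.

Ca, B, Li

After 1 electron has been removed, what remains? Li⁺ is the bare [He] core; Ca⁺ still has 1 valence electron; B⁺ still has 2 valence electrons.
Core electrons are held far more tightly than valence electrons, so Li tops the IE_2 order.
Valence configurations: Ca⁺ [Ar]4s¹, B⁺ [He]2s².
The numbers (kJ/mol): Li 7298, Ca 1145, B 2427.
Overall IE_2 order: Ca < B < Li.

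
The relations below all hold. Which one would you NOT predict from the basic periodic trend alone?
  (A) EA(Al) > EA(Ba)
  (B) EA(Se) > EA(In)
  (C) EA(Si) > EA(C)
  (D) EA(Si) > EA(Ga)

The general trend: electron affinity increases across a period and decreases down a group.
(A) Al (period 3, group 13) vs Ba (period 6, group 2): the stated order agrees with the simple trend.
(B) Se (period 4, group 16) vs In (period 5, group 13): the stated order agrees with the simple trend.
(C) Si (period 3, group 14) vs C (period 2, group 14): the stated order contradicts the simple trend.
(D) Si (period 3, group 14) vs Ga (period 4, group 13): the stated order agrees with the simple trend.
The exception is (C): Si's larger, more diffuse 3p orbitals accept an added electron slightly more readily than C's compact 2p.

(C)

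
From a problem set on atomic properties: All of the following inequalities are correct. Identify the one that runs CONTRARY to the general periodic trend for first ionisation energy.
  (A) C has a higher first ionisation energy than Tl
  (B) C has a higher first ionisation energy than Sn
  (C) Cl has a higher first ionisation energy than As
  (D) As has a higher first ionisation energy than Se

(D)

The general trend: first ionisation energy increases across a period and decreases down a group.
(A) C (period 2, group 14) vs Tl (period 6, group 13): the stated order agrees with the simple trend.
(B) C (period 2, group 14) vs Sn (period 5, group 14): the stated order agrees with the simple trend.
(C) Cl (period 3, group 17) vs As (period 4, group 15): the stated order agrees with the simple trend.
(D) As (period 4, group 15) vs Se (period 4, group 16): the stated order contradicts the simple trend.
The exception is (D): Se (4p⁴) ionizes more easily than half-filled As (4p³).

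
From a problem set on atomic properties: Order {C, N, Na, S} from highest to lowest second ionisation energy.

After 1 electron has been removed, what remains? C⁺ still has 3 valence electrons; N⁺ still has 4 valence electrons; Na⁺ is the bare [Ne] core; S⁺ still has 5 valence electrons.
Pulling an electron out of a noble-gas core costs far more than removing a remaining valence electron, so Na sits at the high end of IE_2.
Valence configurations: C⁺ [He]2s²2p¹, N⁺ [He]2s²2p², S⁺ [Ne]3s²3p³.
Tabulated IE_2 (kJ/mol): C 2353, N 2856, Na 4562, S 2252.
So the second ionization energies run S < C < N < Na.

Na > N > C > S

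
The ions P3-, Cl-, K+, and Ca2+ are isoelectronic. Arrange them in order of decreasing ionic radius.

P3- > Cl- > K+ > Ca2+

All of these have 18 electrons, so size is governed by nuclear charge alone: the more protons, the stronger the pull on the same electron cloud, and the smaller the ion.
Nuclear charges: Ca2+ (Z=20), K+ (Z=19), Cl- (Z=17), P3- (Z=15).
Largest to smallest: P3- > Cl- > K+ > Ca2+.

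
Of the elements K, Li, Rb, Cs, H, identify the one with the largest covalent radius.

Atomic radius shrinks across a period as nuclear charge pulls the same shell inward, and grows down a group as new shells are added.
All are in group 1, so atomic radius increases down the group.
The largest covalent radius among these belongs to Cs.

Cs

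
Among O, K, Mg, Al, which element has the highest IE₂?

After 1 electron has been removed, what remains? O⁺ still has 5 valence electrons; K⁺ is the bare [Ar] core; Mg⁺ still has 1 valence electron; Al⁺ still has 2 valence electrons.
Usually core removal costs more than valence removal, but here the competition is close: a tightly held n=2 valence electron can cost more to remove than an n=3 core electron, so the actual values have to decide it.
Valence configurations: O⁺ [He]2s²2p³, Mg⁺ [Ne]3s¹, Al⁺ [Ne]3s².
Approximate IE_2 values (kJ/mol): O 3388, K 3052, Mg 1451, Al 1817.
Overall IE_2 order: Mg < Al < K < O.

O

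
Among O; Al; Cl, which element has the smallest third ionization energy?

Al

IE_3 is the cost of taking one more electron from the +2 cation: O²⁺ still has 4 valence electrons; Al²⁺ still has 1 valence electron; Cl²⁺ still has 5 valence electrons.
All are still removing valence electrons, so compare the +2 ions as you would atoms: IE_3 generally rises across a period (higher Z_eff) and falls down a group (larger shell), subject to the usual subshell exceptions.
Valence configurations: O²⁺ [He]2s²2p², Al²⁺ [Ne]3s¹, Cl²⁺ [Ne]3s²3p³.
Approximate IE_3 values (kJ/mol): O 5300, Al 2745, Cl 3822.
Putting it together, IE_3: Al < Cl < O.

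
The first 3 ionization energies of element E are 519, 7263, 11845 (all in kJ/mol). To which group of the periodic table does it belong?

Look for the largest jump between consecutive ionization energies: IE2/IE1 ≈ 14.0, far larger than any earlier ratio.
That jump marks the point where a core electron is being removed. So the atom has 1 valence electron.
A main-group element with 1 valence electron is in group 1.

Group 1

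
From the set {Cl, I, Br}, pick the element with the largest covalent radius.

I

Cl is in period 3, group 17; Br is in period 4, group 17; I is in period 5, group 17.
Atomic radius shrinks across a period as nuclear charge pulls the same shell inward, and grows down a group as new shells are added.
All are in group 17, so atomic radius increases down the group.
The largest covalent radius among these belongs to I.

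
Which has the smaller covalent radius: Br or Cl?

Moving right in a period, electrons are added to the same shell under a stronger nuclear pull, so atoms get smaller; moving down, a new shell is opened and atoms get larger.
All are in group 17, so atomic radius increases down the group.
So Cl has the smaller covalent radius (Cl < Br).

Cl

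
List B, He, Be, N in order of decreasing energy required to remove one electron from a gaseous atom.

He, N, Be, B

He is in period 1, group 18; Be is in period 2, group 2; B is in period 2, group 13; N is in period 2, group 15.
Across a period the outer electron is held more tightly (higher IE₁); down a group it sits in a higher shell, more shielded, and comes off more easily.
These span different periods and groups, so the two trends combine.
Be > B: this pair runs against the simple trend — see the exception note.
N > Be: N lies to the right of Be in period 2, so the across-period effect alone puts N higher.
He > N: both effects reinforce here, so He is clearly the higher of the two.
Note the exception: Be has a higher first ionization energy than B, contrary to the simple trend — removing B's lone 2p electron is easier than breaking Be's filled 2s².
For reference (kJ/mol): He 2372, Be 900, B 801, N 1402.
So from highest to lowest: He > N > Be > B.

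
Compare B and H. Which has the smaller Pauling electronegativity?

B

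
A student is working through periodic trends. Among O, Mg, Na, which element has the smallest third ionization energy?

O

Consider each +2 ion: O²⁺ still has 4 valence electrons; Mg²⁺ is the bare [Ne] core; Na²⁺ is already 1 electron into the core.
Core electrons are held far more tightly than valence electrons, so Na and Mg top the IE_3 order.
Tabulated IE_3 (kJ/mol): O 5300, Mg 7733, Na 6910.
So the third ionization energies run O < Na < Mg.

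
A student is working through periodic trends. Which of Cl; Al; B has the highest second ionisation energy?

B

The second ionization energy removes an electron from the +1 ion. For each element: Cl⁺ still has 6 valence electrons; Al⁺ still has 2 valence electrons; B⁺ still has 2 valence electrons.
All are still removing valence electrons, so compare the +1 ions as you would atoms: IE_2 generally rises across a period (higher Z_eff) and falls down a group (larger shell), subject to the usual subshell exceptions.
Valence configurations: Cl⁺ [Ne]3s²3p⁴, Al⁺ [Ne]3s², B⁺ [He]2s².
The numbers (kJ/mol): Cl 2298, Al 1817, B 2427.
Overall IE_2 order: Al < Cl < B.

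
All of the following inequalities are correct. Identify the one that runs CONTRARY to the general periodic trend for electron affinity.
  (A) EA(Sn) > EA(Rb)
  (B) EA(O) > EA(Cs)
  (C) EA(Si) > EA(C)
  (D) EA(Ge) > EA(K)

The general trend: electron affinity increases across a period and decreases down a group.
(A) Sn (period 5, group 14) vs Rb (period 5, group 1): the stated order agrees with the simple trend.
(B) O (period 2, group 16) vs Cs (period 6, group 1): the stated order agrees with the simple trend.
(C) Si (period 3, group 14) vs C (period 2, group 14): the stated order contradicts the simple trend.
(D) Ge (period 4, group 14) vs K (period 4, group 1): the stated order agrees with the simple trend.
The exception is (C): Si's larger, more diffuse 3p orbitals accept an added electron slightly more readily than C's compact 2p.

(C)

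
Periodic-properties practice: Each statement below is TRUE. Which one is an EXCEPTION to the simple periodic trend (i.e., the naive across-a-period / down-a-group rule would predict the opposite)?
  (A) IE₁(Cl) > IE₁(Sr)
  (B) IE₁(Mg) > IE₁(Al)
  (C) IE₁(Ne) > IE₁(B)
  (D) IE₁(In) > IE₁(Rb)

The general trend: IE₁ increases across a period and decreases down a group.
(A) Cl (period 3, group 17) vs Sr (period 5, group 2): the stated order agrees with the simple trend.
(B) Mg (period 3, group 2) vs Al (period 3, group 13): the stated order contradicts the simple trend.
(C) Ne (period 2, group 18) vs B (period 2, group 13): the stated order agrees with the simple trend.
(D) In (period 5, group 13) vs Rb (period 5, group 1): the stated order agrees with the simple trend.
The exception is (B): Al's single 3p electron is easier to remove than one from Mg's filled 3s².

(B)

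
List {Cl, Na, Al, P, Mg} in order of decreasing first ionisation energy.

First ionization energy rises across a period (greater Z_eff holds electrons more tightly) and falls down a group (valence electrons are farther from the nucleus).
All lie in period 3; the across-period trend (first ionization energy increases left to right) applies, with the exception below.
Note the exception: Mg has a higher first ionization energy than Al, contrary to the simple trend — Al's single 3p electron is easier to remove than one from Mg's filled 3s².
Tabulated first ionization energy (kJ/mol): Na 496, Mg 738, Al 578, P 1012, Cl 1251.
So from highest to lowest: Cl > P > Mg > Al > Na.

Cl, P, Mg, Al, Na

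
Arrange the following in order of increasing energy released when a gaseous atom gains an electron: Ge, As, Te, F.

As, Ge, Te, F

F is in period 2, group 17; Ge is in period 4, group 14; As is in period 4, group 15; Te is in period 5, group 16.
Electron affinity generally becomes more exothermic across a period toward the halogens and less exothermic down a group.
Neither a single period nor a single group — weigh both effects.
Ge > As: this pair runs against the simple trend — see the exception note.
Te > Ge: the two effects oppose for this pair; the across-period effect wins (190 vs 119 kJ/mol).
F > Te: both effects reinforce here, so F is clearly the higher of the two.
Note the exception: Ge has a higher electron affinity than As, contrary to the simple trend — adding an electron to As's half-filled 4p³ is unfavourable, so Ge (4p²) has the more exothermic EA.
For reference (kJ/mol): F 328, Ge 119, As 78, Te 190.
So from lowest to highest: As < Ge < Te < F.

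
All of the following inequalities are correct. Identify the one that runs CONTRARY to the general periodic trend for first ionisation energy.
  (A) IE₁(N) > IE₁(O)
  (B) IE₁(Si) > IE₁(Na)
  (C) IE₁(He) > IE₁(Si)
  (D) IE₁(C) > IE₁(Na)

The general trend: first ionisation energy increases across a period and decreases down a group.
(A) N (period 2, group 15) vs O (period 2, group 16): the stated order contradicts the simple trend.
(B) Si (period 3, group 14) vs Na (period 3, group 1): the stated order agrees with the simple trend.
(C) He (period 1, group 18) vs Si (period 3, group 14): the stated order agrees with the simple trend.
(D) C (period 2, group 14) vs Na (period 3, group 1): the stated order agrees with the simple trend.
The exception is (A): pairing an electron in O's 2p⁴ costs repulsion energy, so O ionizes more easily than half-filled N (2p³).

(A)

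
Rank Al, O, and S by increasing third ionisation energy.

After 2 electrons have been removed, what remains? Al²⁺ still has 1 valence electron; O²⁺ still has 4 valence electrons; S²⁺ still has 4 valence electrons.
All are still removing valence electrons, so compare the +2 ions as you would atoms: IE_3 generally rises across a period (higher Z_eff) and falls down a group (larger shell), subject to the usual subshell exceptions.
Valence configurations: Al²⁺ [Ne]3s¹, O²⁺ [He]2s²2p², S²⁺ [Ne]3s²3p².
Tabulated IE_3 (kJ/mol): Al 2745, O 5300, S 3357.
Hence IE_3: Al < S < O.

Al, S, O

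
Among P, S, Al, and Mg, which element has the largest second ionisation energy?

S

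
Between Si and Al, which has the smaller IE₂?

Si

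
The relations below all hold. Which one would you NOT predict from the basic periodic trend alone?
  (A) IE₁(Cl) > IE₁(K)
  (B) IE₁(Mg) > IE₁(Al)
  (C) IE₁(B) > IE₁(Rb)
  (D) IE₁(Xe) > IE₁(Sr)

The general trend: first ionisation energy increases across a period and decreases down a group.
(A) Cl (period 3, group 17) vs K (period 4, group 1): the stated order agrees with the simple trend.
(B) Mg (period 3, group 2) vs Al (period 3, group 13): the stated order contradicts the simple trend.
(C) B (period 2, group 13) vs Rb (period 5, group 1): the stated order agrees with the simple trend.
(D) Xe (period 5, group 18) vs Sr (period 5, group 2): the stated order agrees with the simple trend.
The exception is (B): Al's single 3p electron is easier to remove than one from Mg's filled 3s².

(B)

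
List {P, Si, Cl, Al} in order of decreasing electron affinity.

Adding an electron releases more energy for atoms nearer the top right (short of the noble gases).
All lie in period 3; the across-period trend (electron affinity increases left to right) applies, with the exception below.
Note the exception: Si has a higher electron affinity than P, contrary to the simple trend — adding an electron to P's half-filled 3p³ is unfavourable, so Si (3p²) has the more exothermic EA.
For reference (kJ/mol): Al 42, Si 134, P 72, Cl 349.
So from highest to lowest: Cl > Si > P > Al.

Cl > Si > P > Al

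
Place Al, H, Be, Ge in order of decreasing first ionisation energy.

H > Be > Ge > Al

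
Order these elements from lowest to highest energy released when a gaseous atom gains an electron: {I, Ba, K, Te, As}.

Atoms with high Z_eff and room in the valence shell (especially the halogens) have the most exothermic electron affinities.
Neither a single period nor a single group — weigh both effects.
K > Ba: period and group pull opposite ways; the down-group shift dominates (48 vs 14 kJ/mol).
As > K: As lies to the right of K in period 4, so the across-period effect alone puts As higher.
Te > As: period and group pull opposite ways; the across-period shift dominates (190 vs 78 kJ/mol).
I > Te: both are in period 5; the period trend gives I the larger value.
Approximate values (kJ/mol): K 48, As 78, Te 190, I 295, Ba 14.
So from lowest to highest: Ba < K < As < Te < I.

Ba, K, As, Te, I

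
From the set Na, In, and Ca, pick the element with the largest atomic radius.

Na is in period 3, group 1; Ca is in period 4, group 2; In is in period 5, group 13.
Across a period the added protons contract the valence shell; down a group each new principal shell makes the atom larger.
These sit on a diagonal, where the across-period and down-group effects partly cancel.
Na > In: the two effects oppose for this pair; the across-period effect wins (155 vs 142 pm).
Ca > Na: the two effects oppose for this pair; the down-group effect wins (171 vs 155 pm).
Tabulated atomic radius (pm): Na 155, Ca 171, In 142.
The largest atomic radius among these belongs to Ca.

Ca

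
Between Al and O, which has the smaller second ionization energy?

Al

After 1 electron has been removed, what remains? Al⁺ still has 2 valence electrons; O⁺ still has 5 valence electrons.
All are still removing valence electrons, so compare the +1 ions as you would atoms: IE_2 generally rises across a period (higher Z_eff) and falls down a group (larger shell), subject to the usual subshell exceptions.
Valence configurations: Al⁺ [Ne]3s², O⁺ [He]2s²2p³.
Tabulated IE_2 (kJ/mol): Al 1817, O 3388.
Hence IE_2: Al < O.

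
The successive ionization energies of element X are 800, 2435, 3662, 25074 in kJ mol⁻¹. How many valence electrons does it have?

Look for the largest jump between consecutive ionization energies: IE4/IE3 ≈ 6.8, far larger than any earlier ratio.
That jump marks the point where a core electron is being removed. So the atom has 3 valence electrons.

3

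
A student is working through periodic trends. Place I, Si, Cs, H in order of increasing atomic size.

H is in period 1, group 1; Si is in period 3, group 14; I is in period 5, group 17; Cs is in period 6, group 1.
Atomic radius shrinks across a period as nuclear charge pulls the same shell inward, and grows down a group as new shells are added.
Here both period and group differ, so the two effects have to be weighed against each other.
Si > H: period and group pull opposite ways; the down-group shift dominates (116 vs 32 pm).
I > Si: the two effects oppose for this pair; the down-group effect wins (133 vs 116 pm).
Cs > I: both effects reinforce here, so Cs is clearly the larger of the two.
Tabulated atomic radius (pm): H 32, Si 116, I 133, Cs 232.
So from smallest to largest: H < Si < I < Cs.

H < Si < I < Cs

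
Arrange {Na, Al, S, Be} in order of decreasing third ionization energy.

Be, Na, S, Al

Consider each +2 ion: Na²⁺ is already 1 electron into the core; Al²⁺ still has 1 valence electron; S²⁺ still has 4 valence electrons; Be²⁺ is the bare [He] core.
Pulling an electron out of a noble-gas core costs far more than removing a remaining valence electron, so Na and Be sit at the high end of IE_3.
Valence configurations: Al²⁺ [Ne]3s¹, S²⁺ [Ne]3s²3p².
Approximate IE_3 values (kJ/mol): Na 6910, Al 2745, S 3357, Be 14849.
Putting it together, IE_3: Al < S < Na < Be.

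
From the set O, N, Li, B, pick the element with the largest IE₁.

Li is in period 2, group 1; B is in period 2, group 13; N is in period 2, group 15; O is in period 2, group 16.
Removing the outermost electron gets harder across a period and easier down a group.
All lie in period 2; the across-period trend (first ionization energy increases left to right) applies, with the exception below.
Note the exception: N has a higher first ionization energy than O, contrary to the simple trend — pairing an electron in O's 2p⁴ costs repulsion energy, so O ionizes more easily than half-filled N (2p³).
Approximate values (kJ/mol): Li 520, B 801, N 1402, O 1314.
The largest IE₁ among these belongs to N.

N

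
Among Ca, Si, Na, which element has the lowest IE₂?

Ca

IE_2 is the cost of taking one more electron from the +1 cation: Ca⁺ still has 1 valence electron; Si⁺ still has 3 valence electrons; Na⁺ is the bare [Ne] core.
Breaking into a closed-shell core is much more expensive than removing a leftover valence electron — Na has the largest IE_2 here.
Valence configurations: Ca⁺ [Ar]4s¹, Si⁺ [Ne]3s²3p¹.
The numbers (kJ/mol): Ca 1145, Si 1577, Na 4562.
Putting it together, IE_2: Ca < Si < Na.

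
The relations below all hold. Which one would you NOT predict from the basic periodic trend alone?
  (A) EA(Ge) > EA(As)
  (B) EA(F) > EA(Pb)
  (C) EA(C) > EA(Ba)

(A)

The general trend: electron affinity increases across a period and decreases down a group.
(A) Ge (period 4, group 14) vs As (period 4, group 15): the stated order contradicts the simple trend.
(B) F (period 2, group 17) vs Pb (period 6, group 14): the stated order agrees with the simple trend.
(C) C (period 2, group 14) vs Ba (period 6, group 2): the stated order agrees with the simple trend.
The exception is (A): adding an electron to As's half-filled 4p³ is unfavourable, so Ge (4p²) has the more exothermic EA.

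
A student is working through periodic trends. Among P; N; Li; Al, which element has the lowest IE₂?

After 1 electron has been removed, what remains? P⁺ still has 4 valence electrons; N⁺ still has 4 valence electrons; Li⁺ is the bare [He] core; Al⁺ still has 2 valence electrons.
Pulling an electron out of a noble-gas core costs far more than removing a remaining valence electron, so Li sits at the high end of IE_2.
Valence configurations: P⁺ [Ne]3s²3p², N⁺ [He]2s²2p², Al⁺ [Ne]3s².
Approximate IE_2 values (kJ/mol): P 1907, N 2856, Li 7298, Al 1817.
Putting it together, IE_2: Al < P < N < Li.

Al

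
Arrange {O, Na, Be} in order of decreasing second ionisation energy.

Na, O, Be

IE_2 is the cost of taking one more electron from the +1 cation: O⁺ still has 5 valence electrons; Na⁺ is the bare [Ne] core; Be⁺ still has 1 valence electron.
Breaking into a closed-shell core is much more expensive than removing a leftover valence electron — Na has the largest IE_2 here.
Valence configurations: O⁺ [He]2s²2p³, Be⁺ [He]2s¹.
Tabulated IE_2 (kJ/mol): O 3388, Na 4562, Be 1757.
Hence IE_2: Be < O < Na.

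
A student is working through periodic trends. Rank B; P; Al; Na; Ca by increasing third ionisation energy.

Al < P < B < Ca < Na

Consider each +2 ion: B²⁺ still has 1 valence electron; P²⁺ still has 3 valence electrons; Al²⁺ still has 1 valence electron; Na²⁺ is already 1 electron into the core; Ca²⁺ is the bare [Ar] core.
Pulling an electron out of a noble-gas core costs far more than removing a remaining valence electron, so Ca and Na sit at the high end of IE_3.
Valence configurations: B²⁺ [He]2s¹, P²⁺ [Ne]3s²3p¹, Al²⁺ [Ne]3s¹.
Tabulated IE_3 (kJ/mol): B 3660, P 2914, Al 2745, Na 6910, Ca 4912.
Overall IE_3 order: Al < P < B < Ca < Na.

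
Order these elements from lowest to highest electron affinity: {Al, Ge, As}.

Al is in period 3, group 13; Ge is in period 4, group 14; As is in period 4, group 15.
Atoms with high Z_eff and room in the valence shell (especially the halogens) have the most exothermic electron affinities.
These span different periods and groups, so the two trends combine.
As > Al: period and group pull opposite ways; the across-period shift dominates (78 vs 42 kJ/mol).
Ge > As: this pair runs against the simple trend — see the exception note.
Note the exception: Ge has a higher electron affinity than As, contrary to the simple trend — adding an electron to As's half-filled 4p³ is unfavourable, so Ge (4p²) has the more exothermic EA.
Tabulated electron affinity (kJ/mol): Al 42, Ge 119, As 78.
So from lowest to highest: Al < As < Ge.

Al, As, Ge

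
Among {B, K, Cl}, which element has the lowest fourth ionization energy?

Cl

IE_4 is the cost of taking one more electron from the +3 cation: B³⁺ is the bare [He] core; K³⁺ is already 2 electrons into the core; Cl³⁺ still has 4 valence electrons.
Pulling an electron out of a noble-gas core costs far more than removing a remaining valence electron, so K and B sit at the high end of IE_4.
Approximate IE_4 values (kJ/mol): B 25026, K 5877, Cl 5159.
Putting it together, IE_4: Cl < K < B.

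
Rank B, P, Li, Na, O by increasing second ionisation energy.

Consider each +1 ion: B⁺ still has 2 valence electrons; P⁺ still has 4 valence electrons; Li⁺ is the bare [He] core; Na⁺ is the bare [Ne] core; O⁺ still has 5 valence electrons.
Pulling an electron out of a noble-gas core costs far more than removing a remaining valence electron, so Na and Li sit at the high end of IE_2.
Valence configurations: B⁺ [He]2s², P⁺ [Ne]3s²3p², O⁺ [He]2s²2p³.
The numbers (kJ/mol): B 2427, P 1907, Li 7298, Na 4562, O 3388.
So the second ionization energies run P < B < O < Na < Li.

P < B < O < Na < Li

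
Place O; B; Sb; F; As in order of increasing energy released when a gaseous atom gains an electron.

B is in period 2, group 13; O is in period 2, group 16; F is in period 2, group 17; As is in period 4, group 15; Sb is in period 5, group 15.
Adding an electron releases more energy for atoms nearer the top right (short of the noble gases).
Here both period and group differ, so the two effects have to be weighed against each other.
As > B: the two effects oppose for this pair; the across-period effect wins (78 vs 27 kJ/mol).
Sb > As: this pair runs against the simple trend — see the exception note.
O > Sb: relative to Sb, both the across-period and down-group shifts push O's electron affinity up.
F > O: both are in period 2; the period trend gives F the larger value.
Note the exception: Sb has a higher electron affinity than As, contrary to the simple trend — both are half-filled np³, but the pairing/repulsion penalty for the added electron shrinks as the p orbitals become larger and more diffuse down the group, and for Sb that outweighs the weaker nuclear attraction.
Tabulated electron affinity (kJ/mol): B 27, O 141, F 328, As 78, Sb 103.
So from lowest to highest: B < As < Sb < O < F.

B < As < Sb < O < F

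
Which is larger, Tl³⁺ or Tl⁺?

Tl⁺

Both ions have Z = 81 protons, but Tl³⁺ has lost more electrons, so its remaining electrons feel a larger effective nuclear charge per electron and are pulled in more tightly.
Higher positive charge → smaller ion, so Tl⁺ > Tl³⁺.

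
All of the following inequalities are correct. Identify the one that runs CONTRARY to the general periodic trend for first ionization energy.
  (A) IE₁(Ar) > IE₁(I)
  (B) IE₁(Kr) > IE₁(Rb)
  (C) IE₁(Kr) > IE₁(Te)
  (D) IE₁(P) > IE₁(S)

(D)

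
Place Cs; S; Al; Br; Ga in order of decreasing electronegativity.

Br > S > Ga > Al > Cs

Al is in period 3, group 13; S is in period 3, group 16; Ga is in period 4, group 13; Br is in period 4, group 17; Cs is in period 6, group 1.
EN rises left→right (higher Z_eff, smaller atoms) and falls top→bottom (larger, more shielded atoms).
These span different periods and groups, so the two trends combine.
Al > Cs: both effects reinforce here, so Al is clearly the higher of the two.
Ga > Al: this pair runs against the simple trend — see the exception note.
S > Ga: relative to Ga, both the across-period and down-group shifts push S's electronegativity up.
Br > S: the two effects oppose for this pair; the across-period effect wins (2.96 vs 2.58).
Note the exception: Ga has a higher electronegativity than Al, contrary to the simple trend — poor shielding by filled d (and f) subshells raises the heavier element's effective nuclear charge more than the simple down-group trend predicts.
Tabulated electronegativity (Pauling): Al 1.61, S 2.58, Ga 1.81, Br 2.96, Cs 0.79.
So from highest to lowest: Br > S > Ga > Al > Cs.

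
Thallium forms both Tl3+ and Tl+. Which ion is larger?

Tl+

Both ions have Z = 81 protons, but Tl3+ has lost more electrons, so its remaining electrons feel a larger effective nuclear charge per electron and are pulled in more tightly.
Higher positive charge → smaller ion, so Tl+ > Tl3+.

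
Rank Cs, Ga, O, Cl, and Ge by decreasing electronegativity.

O > Cl > Ge > Ga > Cs

O is in period 2, group 16; Cl is in period 3, group 17; Ga is in period 4, group 13; Ge is in period 4, group 14; Cs is in period 6, group 1.
Smaller atoms with higher effective nuclear charge are more electronegative.
Here both period and group differ, so the two effects have to be weighed against each other.
Ga > Cs: relative to Cs, both the across-period and down-group shifts push Ga's electronegativity up.
Ge > Ga: Ge lies to the right of Ga in period 4, so the across-period effect alone puts Ge higher.
Cl > Ge: both effects reinforce here, so Cl is clearly the higher of the two.
O > Cl: period and group pull opposite ways; the down-group shift dominates (3.44 vs 3.16).
Tabulated electronegativity (Pauling): O 3.44, Cl 3.16, Ga 1.81, Ge 2.01, Cs 0.79.
So from highest to lowest: O > Cl > Ge > Ga > Cs.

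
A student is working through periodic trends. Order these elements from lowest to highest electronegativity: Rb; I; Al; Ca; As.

Rb < Ca < Al < As < I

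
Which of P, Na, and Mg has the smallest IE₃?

P

The third ionization energy removes an electron from the +2 ion. For each element: P²⁺ still has 3 valence electrons; Na²⁺ is already 1 electron into the core; Mg²⁺ is the bare [Ne] core.
Core electrons are held far more tightly than valence electrons, so Na and Mg top the IE_3 order.
The numbers (kJ/mol): P 2914, Na 6910, Mg 7733.
So the third ionization energies run P < Na < Mg.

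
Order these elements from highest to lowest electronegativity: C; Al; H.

H is in period 1, group 1; C is in period 2, group 14; Al is in period 3, group 13.
EN rises left→right (higher Z_eff, smaller atoms) and falls top→bottom (larger, more shielded atoms).
These span different periods and groups, so the two trends combine.
H > Al: the two effects oppose for this pair; the down-group effect wins (2.20 vs 1.61).
C > H: the two effects oppose for this pair; the across-period effect wins (2.55 vs 2.20).
Approximate values (Pauling): H 2.20, C 2.55, Al 1.61.
So from highest to lowest: C > H > Al.

C > H > Al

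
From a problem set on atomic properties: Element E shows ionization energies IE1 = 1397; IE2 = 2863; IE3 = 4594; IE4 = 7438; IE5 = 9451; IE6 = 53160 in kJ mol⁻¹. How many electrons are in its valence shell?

5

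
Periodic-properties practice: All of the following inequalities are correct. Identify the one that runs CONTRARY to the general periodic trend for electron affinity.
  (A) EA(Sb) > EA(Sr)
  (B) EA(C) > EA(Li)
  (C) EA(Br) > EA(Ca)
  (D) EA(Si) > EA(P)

The general trend: electron affinity increases across a period and decreases down a group.
(A) Sb (period 5, group 15) vs Sr (period 5, group 2): the stated order agrees with the simple trend.
(B) C (period 2, group 14) vs Li (period 2, group 1): the stated order agrees with the simple trend.
(C) Br (period 4, group 17) vs Ca (period 4, group 2): the stated order agrees with the simple trend.
(D) Si (period 3, group 14) vs P (period 3, group 15): the stated order contradicts the simple trend.
The exception is (D): adding an electron to P's half-filled 3p³ is unfavourable, so Si (3p²) has the more exothermic EA.

(D)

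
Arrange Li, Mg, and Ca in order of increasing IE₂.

Ca < Mg < Li

The second ionization energy removes an electron from the +1 ion. For each element: Li⁺ is the bare [He] core; Mg⁺ still has 1 valence electron; Ca⁺ still has 1 valence electron.
Pulling an electron out of a noble-gas core costs far more than removing a remaining valence electron, so Li sits at the high end of IE_2.
Valence configurations: Mg⁺ [Ne]3s¹, Ca⁺ [Ar]4s¹.
Approximate IE_2 values (kJ/mol): Li 7298, Mg 1451, Ca 1145.
Putting it together, IE_2: Ca < Mg < Li.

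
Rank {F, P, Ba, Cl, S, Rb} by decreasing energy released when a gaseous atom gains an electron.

Cl > F > S > P > Rb > Ba

Electron affinity generally becomes more exothermic across a period toward the halogens and less exothermic down a group.
These span different periods and groups, so the two trends combine.
Rb > Ba: period and group pull opposite ways; the down-group shift dominates (47 vs 14 kJ/mol).
P > Rb: both effects reinforce here, so P is clearly the higher of the two.
S > P: both are in period 3; the period trend gives S the larger value.
F > S: relative to S, both the across-period and down-group shifts push F's electron affinity up.
Cl > F: this pair runs against the simple trend — see the exception note.
Note the exception: Cl has a higher electron affinity than F, contrary to the simple trend — F's small 2p subshell makes the incoming electron feel strong e⁻–e⁻ repulsion, so Cl actually releases more energy on gaining an electron.
Approximate values (kJ/mol): F 328, P 72, S 200, Cl 349, Rb 47, Ba 14.
So from highest to lowest: Cl > F > S > P > Rb > Ba.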